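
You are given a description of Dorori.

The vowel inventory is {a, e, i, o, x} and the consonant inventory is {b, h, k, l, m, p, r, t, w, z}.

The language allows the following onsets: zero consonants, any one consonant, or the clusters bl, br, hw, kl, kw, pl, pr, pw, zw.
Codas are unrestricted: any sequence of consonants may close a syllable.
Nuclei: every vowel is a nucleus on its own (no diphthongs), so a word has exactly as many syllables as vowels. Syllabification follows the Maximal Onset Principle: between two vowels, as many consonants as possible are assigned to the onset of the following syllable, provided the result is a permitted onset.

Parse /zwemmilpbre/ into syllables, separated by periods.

zwem.milp.bre

Nuclei (vowels): e, i, e → 3 syllables.
σ1/σ2 boundary: cluster /mm/ — the longest permitted-onset suffix is /m/; onset = /m/, preceding coda = /m/.
σ2/σ3 boundary: cluster /lpbr/ — the longest permitted-onset suffix is /br/; onset = /br/, preceding coda = /lp/.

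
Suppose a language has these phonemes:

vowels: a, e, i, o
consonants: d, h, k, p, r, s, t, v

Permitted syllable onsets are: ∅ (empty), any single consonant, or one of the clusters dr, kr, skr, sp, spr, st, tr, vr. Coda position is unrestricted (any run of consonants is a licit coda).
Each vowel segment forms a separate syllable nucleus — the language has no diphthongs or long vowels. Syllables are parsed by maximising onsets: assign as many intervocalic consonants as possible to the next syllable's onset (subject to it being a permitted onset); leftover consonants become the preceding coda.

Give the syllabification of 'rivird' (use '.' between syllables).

ri.vird

Nuclei (vowels): i, i → 2 syllables.
σ1/σ2 boundary: just /v/ — single C goes to the following onset.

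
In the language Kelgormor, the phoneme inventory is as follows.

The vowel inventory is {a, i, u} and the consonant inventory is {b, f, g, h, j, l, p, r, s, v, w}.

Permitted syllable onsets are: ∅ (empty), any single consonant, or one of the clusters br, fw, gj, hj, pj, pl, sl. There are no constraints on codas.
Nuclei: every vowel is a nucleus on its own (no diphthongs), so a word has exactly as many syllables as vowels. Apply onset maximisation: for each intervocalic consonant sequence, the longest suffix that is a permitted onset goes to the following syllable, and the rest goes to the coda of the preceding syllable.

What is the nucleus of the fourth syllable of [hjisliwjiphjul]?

u

Vowels present: i, i, i, u; each is a nucleus, giving 4 syllables.
The fourth nucleus (vowel 4 from the left) is /u/.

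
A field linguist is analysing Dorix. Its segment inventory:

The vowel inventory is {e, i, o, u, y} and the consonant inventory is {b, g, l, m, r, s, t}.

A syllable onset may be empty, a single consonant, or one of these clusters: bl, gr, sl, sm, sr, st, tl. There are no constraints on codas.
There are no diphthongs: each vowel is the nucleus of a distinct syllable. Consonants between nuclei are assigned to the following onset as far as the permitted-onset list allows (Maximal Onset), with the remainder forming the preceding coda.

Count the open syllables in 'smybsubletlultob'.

Vowels present: y, u, e, u, o; each is a nucleus, giving 5 syllables.
/y…u/ gap (V1→V2): cluster /bs/ — the longest permitted-onset suffix is /s/; onset = /s/, preceding coda = /b/.
/u…e/ gap (V2→V3): /bl/ — entire cluster is a permitted onset → onset /bl/, coda ∅.
/e…u/ gap (V3→V4): /tl/ — entire cluster is a permitted onset → onset /tl/, coda ∅.
/u…o/ gap (V4→V5): /lt/; trying suffixes from longest down, /t/ is the first permitted one, so coda /l/ | onset /t/.
Putting it together: smyb.su.ble.tlul.tob.
Classifying each syllable: /smyb/ (closed), /su/ (open), /ble/ (open), /tlul/ (closed), /tob/ (closed).
Open syllables: 2.

2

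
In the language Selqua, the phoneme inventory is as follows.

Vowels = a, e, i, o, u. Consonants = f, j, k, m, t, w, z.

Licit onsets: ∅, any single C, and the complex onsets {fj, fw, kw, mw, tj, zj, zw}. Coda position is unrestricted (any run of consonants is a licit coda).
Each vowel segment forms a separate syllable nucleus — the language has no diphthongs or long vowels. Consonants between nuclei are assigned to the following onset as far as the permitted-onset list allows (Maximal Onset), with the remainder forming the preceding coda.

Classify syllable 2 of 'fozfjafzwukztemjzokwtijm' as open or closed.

closed

Vowels present: o, a, u, e, o, i; each is a nucleus, giving 6 syllables.
Between /o/ (V1) and /a/ (V2): /zfj/; trying suffixes from longest down, /fj/ is the first permitted one, so coda /z/ | onset /fj/.
Between /a/ (V2) and /u/ (V3): /fzw/ — longest licit onset from the right is /zw/, leaving /f/ as coda.
Between /u/ (V3) and /e/ (V4): /kzt/; trying suffixes from longest down, /t/ is the first permitted one, so coda /kz/ | onset /t/.
Between /e/ (V4) and /o/ (V5): /mjz/ — longest licit onset from the right is /z/, leaving /mj/ as coda.
Between /o/ (V5) and /i/ (V6): /kwt/ splits as /kw/ + /t/ (/t/ is the longest suffix that is a licit onset).
So the parse is foz.fjaf.zwukz.temj.zokw.tijm.
Syllable 2 is /fjaf/ with coda /f/, so it is closed.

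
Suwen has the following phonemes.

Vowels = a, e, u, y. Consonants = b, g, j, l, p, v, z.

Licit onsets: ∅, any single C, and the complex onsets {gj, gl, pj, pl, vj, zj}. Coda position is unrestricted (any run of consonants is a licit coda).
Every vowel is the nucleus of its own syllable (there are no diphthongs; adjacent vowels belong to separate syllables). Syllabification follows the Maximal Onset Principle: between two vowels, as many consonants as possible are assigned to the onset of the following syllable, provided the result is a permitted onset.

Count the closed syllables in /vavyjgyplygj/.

2

The vowels are a, y, y, y — 4 nuclei, so 4 syllables.
V1 /a/ – V2 /y/: just /v/ — single C goes to the following onset.
V2 /y/ – V3 /y/: /jg/; trying suffixes from longest down, /g/ is the first permitted one, so coda /j/ | onset /g/.
V3 /y/ – V4 /y/: /pl/ is a licit onset in full, so it all attaches to the next syllable.
So the parse is va.vyj.gy.plygj.
Classifying each syllable: /va/ (open), /vyj/ (closed), /gy/ (open), /plygj/ (closed).
Closed syllables: 2.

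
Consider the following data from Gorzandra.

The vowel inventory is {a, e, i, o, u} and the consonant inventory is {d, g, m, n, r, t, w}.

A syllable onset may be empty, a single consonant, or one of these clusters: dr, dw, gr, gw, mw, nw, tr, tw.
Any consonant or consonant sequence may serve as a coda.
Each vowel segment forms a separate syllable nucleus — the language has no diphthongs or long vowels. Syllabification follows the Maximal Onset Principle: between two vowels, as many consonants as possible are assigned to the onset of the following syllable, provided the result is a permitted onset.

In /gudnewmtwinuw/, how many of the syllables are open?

Nuclei (vowels): u, e, i, u → 4 syllables.
/u…e/ gap (V1→V2): cluster /dn/ — the longest permitted-onset suffix is /n/; onset = /n/, preceding coda = /d/.
/e…i/ gap (V2→V3): /wmtw/ splits as /wm/ + /tw/ (/tw/ is the longest suffix that is a licit onset).
/i…u/ gap (V3→V4): /n/ is a single consonant, so it becomes the next onset.
Result: gud.newm.twi.nuw.
Classifying each syllable: /gud/ (closed), /newm/ (closed), /twi/ (open), /nuw/ (closed).
Open syllables: 1.

1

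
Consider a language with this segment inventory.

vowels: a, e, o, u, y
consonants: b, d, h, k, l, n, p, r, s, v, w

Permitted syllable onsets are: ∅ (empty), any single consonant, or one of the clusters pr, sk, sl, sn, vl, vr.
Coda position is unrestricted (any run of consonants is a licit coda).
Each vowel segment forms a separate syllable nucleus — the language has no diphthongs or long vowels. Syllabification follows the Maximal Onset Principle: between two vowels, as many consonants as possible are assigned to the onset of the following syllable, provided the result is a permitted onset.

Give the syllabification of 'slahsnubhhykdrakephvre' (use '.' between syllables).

slah.snubh.hykd.ra.keph.vre

The vowels are a, u, y, a, e, e — 6 nuclei, so 6 syllables.
V1 /a/ – V2 /u/: cluster /hsn/ — the longest permitted-onset suffix is /sn/; onset = /sn/, preceding coda = /h/.
V2 /u/ – V3 /y/: /bhh/ — longest licit onset from the right is /h/, leaving /bh/ as coda.
V3 /y/ – V4 /a/: /kdr/ — longest licit onset from the right is /r/, leaving /kd/ as coda.
V4 /a/ – V5 /e/: just /k/ — single C goes to the following onset.
V5 /e/ – V6 /e/: /phvr/; trying suffixes from longest down, /vr/ is the first permitted one, so coda /ph/ | onset /vr/.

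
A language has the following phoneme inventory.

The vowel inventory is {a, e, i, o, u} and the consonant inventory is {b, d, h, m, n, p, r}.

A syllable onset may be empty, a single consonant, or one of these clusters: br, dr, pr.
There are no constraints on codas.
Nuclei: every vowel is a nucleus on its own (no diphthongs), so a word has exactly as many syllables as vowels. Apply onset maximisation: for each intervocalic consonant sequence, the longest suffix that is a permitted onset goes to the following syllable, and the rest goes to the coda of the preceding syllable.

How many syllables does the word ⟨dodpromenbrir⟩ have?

4

Vowels present: o, o, e, i; each is a nucleus, giving 4 syllables.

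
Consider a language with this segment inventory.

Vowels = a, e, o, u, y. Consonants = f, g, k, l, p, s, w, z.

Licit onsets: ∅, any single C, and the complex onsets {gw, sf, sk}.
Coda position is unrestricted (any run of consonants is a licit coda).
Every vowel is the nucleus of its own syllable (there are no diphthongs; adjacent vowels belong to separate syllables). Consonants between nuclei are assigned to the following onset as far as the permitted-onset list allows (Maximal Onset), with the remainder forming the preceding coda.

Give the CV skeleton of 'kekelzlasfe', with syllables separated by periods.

CV.CVCC.CV.CCV

Nuclei (vowels): e, e, a, e → 4 syllables.
σ1/σ2 boundary: /k/ → onset of the next syllable (single consonants are always licit onsets).
σ2/σ3 boundary: /lzl/ — longest licit onset from the right is /l/, leaving /lz/ as coda.
σ3/σ4 boundary: /sf/ is a licit onset in full, so it all attaches to the next syllable.
Result: ke.kelz.la.sfe.
Mapping each syllable to C/V: /ke/ → CV, /kelz/ → CVCC, /la/ → CV, /sfe/ → CCV.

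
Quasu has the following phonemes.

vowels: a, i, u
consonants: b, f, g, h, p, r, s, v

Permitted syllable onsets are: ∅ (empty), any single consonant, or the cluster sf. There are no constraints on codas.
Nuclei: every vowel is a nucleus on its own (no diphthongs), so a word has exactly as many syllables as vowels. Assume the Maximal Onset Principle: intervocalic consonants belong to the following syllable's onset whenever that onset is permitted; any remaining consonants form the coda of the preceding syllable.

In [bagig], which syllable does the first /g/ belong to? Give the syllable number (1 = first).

2

The vowels are a, i — 2 nuclei, so 2 syllables.
/a…i/ gap (V1→V2): /g/ is a single consonant, so it becomes the next onset.
Putting it together: ba.gig.
The first /g/ is in the onset of syllable 2 (/gig/).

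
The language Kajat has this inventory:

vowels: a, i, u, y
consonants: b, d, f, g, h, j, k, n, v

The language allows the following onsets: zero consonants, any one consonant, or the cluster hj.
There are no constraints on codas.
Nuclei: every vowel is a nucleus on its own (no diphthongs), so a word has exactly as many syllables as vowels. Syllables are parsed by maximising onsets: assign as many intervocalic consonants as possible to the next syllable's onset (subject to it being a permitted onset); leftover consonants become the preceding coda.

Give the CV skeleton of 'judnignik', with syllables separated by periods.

Vowels present: u, i, i; each is a nucleus, giving 3 syllables.
σ1/σ2 boundary: /dn/ splits as /d/ + /n/ (/n/ is the longest suffix that is a licit onset).
σ2/σ3 boundary: /gn/; trying suffixes from longest down, /n/ is the first permitted one, so coda /g/ | onset /n/.
Result: jud.nig.nik.
Mapping each syllable to C/V: /jud/ → CVC, /nig/ → CVC, /nik/ → CVC.

CVC.CVC.CVC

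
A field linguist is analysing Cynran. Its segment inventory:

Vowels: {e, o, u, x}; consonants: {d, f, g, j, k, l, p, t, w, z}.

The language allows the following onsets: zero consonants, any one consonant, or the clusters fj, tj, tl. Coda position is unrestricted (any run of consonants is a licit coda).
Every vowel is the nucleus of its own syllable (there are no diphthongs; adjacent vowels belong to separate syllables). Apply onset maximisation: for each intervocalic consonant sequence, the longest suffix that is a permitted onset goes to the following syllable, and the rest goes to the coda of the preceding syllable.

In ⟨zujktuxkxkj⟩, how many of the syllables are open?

2

The vowels are u, u, x, x — 4 nuclei, so 4 syllables.
/u…u/ gap (V1→V2): cluster /jkt/ — the longest permitted-onset suffix is /t/; onset = /t/, preceding coda = /jk/.
/u…x/ gap (V2→V3): hiatus — the boundary sits between the two vowels.
/x…x/ gap (V3→V4): /k/ → onset of the next syllable (single consonants are always licit onsets).
So the parse is zujk.tu.x.kxkj.
Classifying each syllable: /zujk/ (closed), /tu/ (open), /x/ (open), /kxkj/ (closed).
Open syllables: 2.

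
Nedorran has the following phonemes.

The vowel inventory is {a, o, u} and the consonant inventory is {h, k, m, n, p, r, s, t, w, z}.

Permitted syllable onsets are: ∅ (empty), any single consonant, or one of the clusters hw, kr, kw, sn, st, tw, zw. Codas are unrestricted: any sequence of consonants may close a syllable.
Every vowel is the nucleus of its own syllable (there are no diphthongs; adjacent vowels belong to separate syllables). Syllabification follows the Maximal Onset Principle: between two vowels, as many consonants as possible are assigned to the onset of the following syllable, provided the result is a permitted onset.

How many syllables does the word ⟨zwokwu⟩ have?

2

The vowels are o, u — 2 nuclei, so 2 syllables.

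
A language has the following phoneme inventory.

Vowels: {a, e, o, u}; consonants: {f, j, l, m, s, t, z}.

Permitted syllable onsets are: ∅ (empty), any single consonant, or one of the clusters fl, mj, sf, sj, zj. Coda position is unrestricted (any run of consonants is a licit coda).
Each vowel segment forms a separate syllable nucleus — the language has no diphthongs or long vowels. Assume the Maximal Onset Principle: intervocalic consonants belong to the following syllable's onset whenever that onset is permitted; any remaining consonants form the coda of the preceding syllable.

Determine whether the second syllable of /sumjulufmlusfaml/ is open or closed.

The vowels are u, u, u, u, a — 5 nuclei, so 5 syllables.
Between /u/ (V1) and /u/ (V2): /mj/ — entire cluster is a permitted onset → onset /mj/, coda ∅.
Between /u/ (V2) and /u/ (V3): /l/ is a single consonant, so it becomes the next onset.
Between /u/ (V3) and /u/ (V4): cluster /fml/ — the longest permitted-onset suffix is /l/; onset = /l/, preceding coda = /fm/.
Between /u/ (V4) and /a/ (V5): /sf/ — entire cluster is a permitted onset → onset /sf/, coda ∅.
So the parse is su.mju.lufm.lu.sfaml.
Syllable 2 is /mju/; it ends in its nucleus with no coda, so it is open.

open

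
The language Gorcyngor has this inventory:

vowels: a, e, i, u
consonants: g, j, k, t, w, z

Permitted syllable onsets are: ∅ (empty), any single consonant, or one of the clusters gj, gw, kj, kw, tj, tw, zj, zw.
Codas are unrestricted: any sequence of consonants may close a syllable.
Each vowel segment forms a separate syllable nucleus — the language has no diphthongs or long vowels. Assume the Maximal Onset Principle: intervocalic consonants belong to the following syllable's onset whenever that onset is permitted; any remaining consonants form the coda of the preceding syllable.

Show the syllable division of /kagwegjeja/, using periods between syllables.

ka.gwe.gje.ja

The vowels are a, e, e, a — 4 nuclei, so 4 syllables.
σ1/σ2 boundary: /gw/ — entire cluster is a permitted onset → onset /gw/, coda ∅.
σ2/σ3 boundary: /gj/ — entire cluster is a permitted onset → onset /gj/, coda ∅.
σ3/σ4 boundary: just /j/ — single C goes to the following onset.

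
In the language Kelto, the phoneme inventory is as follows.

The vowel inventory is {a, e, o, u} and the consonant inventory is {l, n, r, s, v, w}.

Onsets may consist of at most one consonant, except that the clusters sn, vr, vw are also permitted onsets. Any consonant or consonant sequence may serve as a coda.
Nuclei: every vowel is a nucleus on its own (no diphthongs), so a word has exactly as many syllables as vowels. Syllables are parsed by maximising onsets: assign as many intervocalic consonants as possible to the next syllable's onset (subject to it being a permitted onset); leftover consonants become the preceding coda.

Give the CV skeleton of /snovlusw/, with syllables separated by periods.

The vowels are o, u — 2 nuclei, so 2 syllables.
/o…u/ gap (V1→V2): cluster /vl/ — the longest permitted-onset suffix is /l/; onset = /l/, preceding coda = /v/.
So the parse is snov.lusw.
Mapping each syllable to C/V: /snov/ → CCVC, /lusw/ → CVCC.

CCVC.CVCC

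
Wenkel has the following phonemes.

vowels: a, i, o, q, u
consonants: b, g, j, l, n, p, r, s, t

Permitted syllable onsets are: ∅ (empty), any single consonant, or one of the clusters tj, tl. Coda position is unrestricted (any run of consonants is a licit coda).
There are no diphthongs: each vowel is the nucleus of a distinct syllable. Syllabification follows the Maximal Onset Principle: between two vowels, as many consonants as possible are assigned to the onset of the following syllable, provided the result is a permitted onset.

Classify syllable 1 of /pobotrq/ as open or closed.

open

The vowels are o, o, q — 3 nuclei, so 3 syllables.
Between /o/ (V1) and /o/ (V2): /b/ → onset of the next syllable (single consonants are always licit onsets).
Between /o/ (V2) and /q/ (V3): cluster /tr/ — the longest permitted-onset suffix is /r/; onset = /r/, preceding coda = /t/.
Putting it together: po.bot.rq.
Syllable 1 is /po/; it ends in its nucleus with no coda, so it is open.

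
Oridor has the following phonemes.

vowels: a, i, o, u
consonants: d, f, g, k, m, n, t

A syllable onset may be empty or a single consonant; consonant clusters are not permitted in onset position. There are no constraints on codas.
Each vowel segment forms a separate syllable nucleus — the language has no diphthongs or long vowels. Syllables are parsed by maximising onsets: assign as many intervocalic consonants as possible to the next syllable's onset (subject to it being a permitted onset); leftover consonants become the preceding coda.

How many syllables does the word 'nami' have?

2

Vowels present: a, i; each is a nucleus, giving 2 syllables.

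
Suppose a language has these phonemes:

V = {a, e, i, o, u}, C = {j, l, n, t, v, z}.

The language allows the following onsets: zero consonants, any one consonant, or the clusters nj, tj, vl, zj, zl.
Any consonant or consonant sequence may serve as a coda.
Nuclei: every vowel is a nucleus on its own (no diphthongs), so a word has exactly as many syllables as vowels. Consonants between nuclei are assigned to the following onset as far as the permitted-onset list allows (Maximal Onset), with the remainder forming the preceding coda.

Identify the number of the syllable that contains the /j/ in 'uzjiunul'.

The vowels are u, i, u, u — 4 nuclei, so 4 syllables.
V1 /u/ – V2 /i/: /zj/ is a licit onset in full, so it all attaches to the next syllable.
V2 /i/ – V3 /u/: no consonants, so the boundary falls immediately after /i/.
V3 /u/ – V4 /u/: /n/ → onset of the next syllable (single consonants are always licit onsets).
Result: u.zji.u.nul.
The /j/ is in the onset of syllable 2 (/zji/).

2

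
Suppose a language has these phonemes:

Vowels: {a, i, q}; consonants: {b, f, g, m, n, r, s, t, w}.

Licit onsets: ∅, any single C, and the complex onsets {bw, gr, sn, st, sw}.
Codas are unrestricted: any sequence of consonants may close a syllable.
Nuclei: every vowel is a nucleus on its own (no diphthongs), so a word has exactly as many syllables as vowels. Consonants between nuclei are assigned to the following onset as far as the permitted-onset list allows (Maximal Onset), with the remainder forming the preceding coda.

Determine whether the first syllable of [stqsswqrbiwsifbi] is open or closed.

closed

Nuclei (vowels): q, q, i, i, i → 5 syllables.
Between /q/ (V1) and /q/ (V2): /ssw/ — longest licit onset from the right is /sw/, leaving /s/ as coda.
Between /q/ (V2) and /i/ (V3): /rb/ splits as /r/ + /b/ (/b/ is the longest suffix that is a licit onset).
Between /i/ (V3) and /i/ (V4): /ws/ — longest licit onset from the right is /s/, leaving /w/ as coda.
Between /i/ (V4) and /i/ (V5): /fb/; trying suffixes from longest down, /b/ is the first permitted one, so coda /f/ | onset /b/.
So the parse is stqs.swqr.biw.sif.bi.
Syllable 1 is /stqs/ with coda /s/, so it is closed.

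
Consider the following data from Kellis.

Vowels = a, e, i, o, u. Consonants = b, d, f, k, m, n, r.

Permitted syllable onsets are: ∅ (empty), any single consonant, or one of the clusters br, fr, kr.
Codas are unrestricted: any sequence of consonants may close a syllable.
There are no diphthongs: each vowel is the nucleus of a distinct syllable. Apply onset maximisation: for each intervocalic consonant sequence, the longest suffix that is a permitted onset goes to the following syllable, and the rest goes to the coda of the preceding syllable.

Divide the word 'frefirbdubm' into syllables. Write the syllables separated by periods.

Nuclei (vowels): e, i, u → 3 syllables.
V1 /e/ – V2 /i/: just /f/ — single C goes to the following onset.
V2 /i/ – V3 /u/: /rbd/ — longest licit onset from the right is /d/, leaving /rb/ as coda.

fre.firb.dubm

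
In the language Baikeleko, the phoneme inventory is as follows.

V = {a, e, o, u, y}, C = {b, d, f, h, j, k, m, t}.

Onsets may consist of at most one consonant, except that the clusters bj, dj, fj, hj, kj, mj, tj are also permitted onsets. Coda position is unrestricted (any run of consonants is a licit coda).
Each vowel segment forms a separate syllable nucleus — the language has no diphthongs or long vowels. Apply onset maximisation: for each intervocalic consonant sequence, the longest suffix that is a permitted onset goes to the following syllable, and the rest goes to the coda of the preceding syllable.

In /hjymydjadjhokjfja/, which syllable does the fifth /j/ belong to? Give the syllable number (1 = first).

Nuclei (vowels): y, y, a, o, a → 5 syllables.
/y…y/ gap (V1→V2): just /m/ — single C goes to the following onset.
/y…a/ gap (V2→V3): /dj/ is a licit onset in full, so it all attaches to the next syllable.
/a…o/ gap (V3→V4): /djh/ — longest licit onset from the right is /h/, leaving /dj/ as coda.
/o…a/ gap (V4→V5): cluster /kjfj/ — the longest permitted-onset suffix is /fj/; onset = /fj/, preceding coda = /kj/.
Putting it together: hjy.my.djadj.hokj.fja.
The fifth /j/ is in the onset of syllable 5 (/fja/).

5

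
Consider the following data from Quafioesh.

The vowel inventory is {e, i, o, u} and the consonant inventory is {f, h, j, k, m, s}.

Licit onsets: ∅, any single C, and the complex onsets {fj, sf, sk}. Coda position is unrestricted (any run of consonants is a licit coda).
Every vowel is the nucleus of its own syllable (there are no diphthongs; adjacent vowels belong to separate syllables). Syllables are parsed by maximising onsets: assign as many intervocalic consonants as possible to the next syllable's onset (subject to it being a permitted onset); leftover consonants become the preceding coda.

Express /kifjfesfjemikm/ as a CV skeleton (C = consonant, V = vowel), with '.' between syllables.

CVCC.CVC.CCV.CVCC

The vowels are i, e, e, i — 4 nuclei, so 4 syllables.
σ1/σ2 boundary: /fjf/ — longest licit onset from the right is /f/, leaving /fj/ as coda.
σ2/σ3 boundary: /sfj/; trying suffixes from longest down, /fj/ is the first permitted one, so coda /s/ | onset /fj/.
σ3/σ4 boundary: just /m/ — single C goes to the following onset.
Result: kifj.fes.fje.mikm.
Mapping each syllable to C/V: /kifj/ → CVCC, /fes/ → CVC, /fje/ → CCV, /mikm/ → CVCC.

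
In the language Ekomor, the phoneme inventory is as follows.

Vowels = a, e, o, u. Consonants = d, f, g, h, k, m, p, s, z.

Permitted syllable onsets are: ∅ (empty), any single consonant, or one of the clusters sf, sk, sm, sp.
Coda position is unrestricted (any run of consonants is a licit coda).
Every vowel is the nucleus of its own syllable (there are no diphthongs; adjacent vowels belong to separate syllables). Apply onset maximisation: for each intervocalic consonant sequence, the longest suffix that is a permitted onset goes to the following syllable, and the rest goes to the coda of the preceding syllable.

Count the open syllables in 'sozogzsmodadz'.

2

Nuclei (vowels): o, o, o, a → 4 syllables.
σ1/σ2 boundary: just /z/ — single C goes to the following onset.
σ2/σ3 boundary: cluster /gzsm/ — the longest permitted-onset suffix is /sm/; onset = /sm/, preceding coda = /gz/.
σ3/σ4 boundary: /d/ is a single consonant, so it becomes the next onset.
Syllabification: so.zogz.smo.dadz.
Classifying each syllable: /so/ (open), /zogz/ (closed), /smo/ (open), /dadz/ (closed).
Open syllables: 2.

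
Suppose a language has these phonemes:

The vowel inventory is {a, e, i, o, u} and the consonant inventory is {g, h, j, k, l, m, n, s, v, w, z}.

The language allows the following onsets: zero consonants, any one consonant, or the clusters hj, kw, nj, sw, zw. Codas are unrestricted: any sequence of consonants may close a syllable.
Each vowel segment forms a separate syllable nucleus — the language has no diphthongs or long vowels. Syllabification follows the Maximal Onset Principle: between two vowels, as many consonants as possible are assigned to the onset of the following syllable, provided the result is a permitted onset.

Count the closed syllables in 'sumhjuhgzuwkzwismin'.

The vowels are u, u, u, i, i — 5 nuclei, so 5 syllables.
V1 /u/ – V2 /u/: /mhj/ — longest licit onset from the right is /hj/, leaving /m/ as coda.
V2 /u/ – V3 /u/: /hgz/; trying suffixes from longest down, /z/ is the first permitted one, so coda /hg/ | onset /z/.
V3 /u/ – V4 /i/: cluster /wkzw/ — the longest permitted-onset suffix is /zw/; onset = /zw/, preceding coda = /wk/.
V4 /i/ – V5 /i/: cluster /sm/ — the longest permitted-onset suffix is /m/; onset = /m/, preceding coda = /s/.
So the parse is sum.hjuhg.zuwk.zwis.min.
Classifying each syllable: /sum/ (closed), /hjuhg/ (closed), /zuwk/ (closed), /zwis/ (closed), /min/ (closed).
Closed syllables: 5.

5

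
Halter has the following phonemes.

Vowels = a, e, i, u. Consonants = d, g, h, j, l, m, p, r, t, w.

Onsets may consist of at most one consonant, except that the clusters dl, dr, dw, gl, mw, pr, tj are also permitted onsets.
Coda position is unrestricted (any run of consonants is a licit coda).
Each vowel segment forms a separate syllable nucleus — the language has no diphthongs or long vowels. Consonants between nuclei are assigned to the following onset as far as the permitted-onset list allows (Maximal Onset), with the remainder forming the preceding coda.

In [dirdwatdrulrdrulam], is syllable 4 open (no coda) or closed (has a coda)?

Nuclei (vowels): i, a, u, u, a → 5 syllables.
σ1/σ2 boundary: /rdw/ — longest licit onset from the right is /dw/, leaving /r/ as coda.
σ2/σ3 boundary: /tdr/; trying suffixes from longest down, /dr/ is the first permitted one, so coda /t/ | onset /dr/.
σ3/σ4 boundary: cluster /lrdr/ — the longest permitted-onset suffix is /dr/; onset = /dr/, preceding coda = /lr/.
σ4/σ5 boundary: just /l/ — single C goes to the following onset.
Syllabification: dir.dwat.drulr.dru.lam.
Syllable 4 is /dru/; it ends in its nucleus with no coda, so it is open.

open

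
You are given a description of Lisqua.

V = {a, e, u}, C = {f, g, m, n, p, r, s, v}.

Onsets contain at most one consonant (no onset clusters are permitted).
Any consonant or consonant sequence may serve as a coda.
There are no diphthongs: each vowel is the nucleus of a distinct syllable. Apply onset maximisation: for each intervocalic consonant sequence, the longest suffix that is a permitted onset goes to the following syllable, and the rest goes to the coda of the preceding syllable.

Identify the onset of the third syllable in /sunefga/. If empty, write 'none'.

Nuclei (vowels): u, e, a → 3 syllables.
V1 /u/ – V2 /e/: just /n/ — single C goes to the following onset.
V2 /e/ – V3 /a/: /fg/; trying suffixes from longest down, /g/ is the first permitted one, so coda /f/ | onset /g/.
Putting it together: su.nef.ga.
Syllable 3 is /ga/: onset /g/, nucleus /a/, coda ∅.

g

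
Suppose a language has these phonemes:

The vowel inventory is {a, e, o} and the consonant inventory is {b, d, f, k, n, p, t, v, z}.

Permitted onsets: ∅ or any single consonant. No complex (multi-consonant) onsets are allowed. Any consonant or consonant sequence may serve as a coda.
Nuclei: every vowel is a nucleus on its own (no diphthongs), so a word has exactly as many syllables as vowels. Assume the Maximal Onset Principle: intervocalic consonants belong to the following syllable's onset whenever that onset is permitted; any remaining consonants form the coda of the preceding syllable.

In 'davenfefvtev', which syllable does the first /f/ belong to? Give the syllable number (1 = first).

3

Vowels present: a, e, e, e; each is a nucleus, giving 4 syllables.
σ1/σ2 boundary: /v/ is a single consonant, so it becomes the next onset.
σ2/σ3 boundary: /nf/; trying suffixes from longest down, /f/ is the first permitted one, so coda /n/ | onset /f/.
σ3/σ4 boundary: /fvt/ — longest licit onset from the right is /t/, leaving /fv/ as coda.
Result: da.ven.fefv.tev.
The first /f/ is in the onset of syllable 3 (/fefv/).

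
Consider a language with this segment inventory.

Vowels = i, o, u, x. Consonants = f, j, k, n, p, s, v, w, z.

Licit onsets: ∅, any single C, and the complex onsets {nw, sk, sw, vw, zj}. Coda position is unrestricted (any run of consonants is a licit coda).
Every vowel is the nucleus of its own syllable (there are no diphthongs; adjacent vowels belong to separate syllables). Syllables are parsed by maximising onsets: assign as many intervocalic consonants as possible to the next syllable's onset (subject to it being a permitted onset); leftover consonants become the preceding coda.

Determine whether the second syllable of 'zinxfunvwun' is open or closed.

Vowels present: i, x, u, u; each is a nucleus, giving 4 syllables.
V1 /i/ – V2 /x/: /n/ is a single consonant, so it becomes the next onset.
V2 /x/ – V3 /u/: /f/ → onset of the next syllable (single consonants are always licit onsets).
V3 /u/ – V4 /u/: /nvw/ splits as /n/ + /vw/ (/vw/ is the longest suffix that is a licit onset).
Putting it together: zi.nx.fun.vwun.
Syllable 2 is /nx/; it ends in its nucleus with no coda, so it is open.

open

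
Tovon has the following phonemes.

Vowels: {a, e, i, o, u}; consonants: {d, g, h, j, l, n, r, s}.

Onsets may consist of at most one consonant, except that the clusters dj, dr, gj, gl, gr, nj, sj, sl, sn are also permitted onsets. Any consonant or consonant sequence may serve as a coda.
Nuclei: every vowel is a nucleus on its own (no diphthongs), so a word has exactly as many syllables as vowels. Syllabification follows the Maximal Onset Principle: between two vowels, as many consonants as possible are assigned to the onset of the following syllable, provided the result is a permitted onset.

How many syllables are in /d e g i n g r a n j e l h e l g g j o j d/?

6

Vowels present: e, i, a, e, e, o; each is a nucleus, giving 6 syllables.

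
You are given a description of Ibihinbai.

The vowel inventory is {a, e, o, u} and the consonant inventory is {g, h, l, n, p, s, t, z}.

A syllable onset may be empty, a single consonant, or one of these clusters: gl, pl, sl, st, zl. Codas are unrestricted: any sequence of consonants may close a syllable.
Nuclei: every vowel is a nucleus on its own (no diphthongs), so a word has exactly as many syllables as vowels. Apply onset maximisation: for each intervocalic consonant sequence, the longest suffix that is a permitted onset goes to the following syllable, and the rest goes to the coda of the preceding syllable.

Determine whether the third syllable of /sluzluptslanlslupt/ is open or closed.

closed

Nuclei (vowels): u, u, a, u → 4 syllables.
V1 /u/ – V2 /u/: /zl/ is a licit onset in full, so it all attaches to the next syllable.
V2 /u/ – V3 /a/: cluster /ptsl/ — the longest permitted-onset suffix is /sl/; onset = /sl/, preceding coda = /pt/.
V3 /a/ – V4 /u/: /nlsl/ splits as /nl/ + /sl/ (/sl/ is the longest suffix that is a licit onset).
Result: slu.zlupt.slanl.slupt.
Syllable 3 is /slanl/ with coda /nl/, so it is closed.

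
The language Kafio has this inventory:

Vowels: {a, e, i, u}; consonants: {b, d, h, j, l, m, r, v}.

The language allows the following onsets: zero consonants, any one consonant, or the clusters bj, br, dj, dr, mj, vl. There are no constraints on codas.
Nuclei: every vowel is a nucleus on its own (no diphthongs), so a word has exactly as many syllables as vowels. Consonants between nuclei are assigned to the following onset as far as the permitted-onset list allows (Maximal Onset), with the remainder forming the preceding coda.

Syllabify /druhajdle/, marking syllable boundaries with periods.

dru.hajd.le

Nuclei (vowels): u, a, e → 3 syllables.
/u…a/ gap (V1→V2): /h/ → onset of the next syllable (single consonants are always licit onsets).
/a…e/ gap (V2→V3): /jdl/; trying suffixes from longest down, /l/ is the first permitted one, so coda /jd/ | onset /l/.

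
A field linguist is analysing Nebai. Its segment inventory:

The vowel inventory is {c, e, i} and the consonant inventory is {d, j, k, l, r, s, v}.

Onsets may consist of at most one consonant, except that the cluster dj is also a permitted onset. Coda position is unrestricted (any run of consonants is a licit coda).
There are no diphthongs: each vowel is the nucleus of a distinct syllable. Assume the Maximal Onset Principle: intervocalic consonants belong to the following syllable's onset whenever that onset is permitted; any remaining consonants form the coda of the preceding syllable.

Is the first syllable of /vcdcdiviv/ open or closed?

open

The vowels are c, c, i, i — 4 nuclei, so 4 syllables.
V1 /c/ – V2 /c/: just /d/ — single C goes to the following onset.
V2 /c/ – V3 /i/: just /d/ — single C goes to the following onset.
V3 /i/ – V4 /i/: /v/ is a single consonant, so it becomes the next onset.
Syllabification: vc.dc.di.viv.
Syllable 1 is /vc/; it ends in its nucleus with no coda, so it is open.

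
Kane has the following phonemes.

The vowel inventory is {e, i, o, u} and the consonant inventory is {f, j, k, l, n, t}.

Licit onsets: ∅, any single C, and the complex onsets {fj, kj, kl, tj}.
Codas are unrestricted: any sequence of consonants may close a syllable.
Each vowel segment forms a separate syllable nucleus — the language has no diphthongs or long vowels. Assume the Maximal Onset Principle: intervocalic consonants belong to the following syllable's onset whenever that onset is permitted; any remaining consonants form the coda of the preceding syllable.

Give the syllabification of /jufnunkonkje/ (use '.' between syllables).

juf.nun.kon.kje

Nuclei (vowels): u, u, o, e → 4 syllables.
V1 /u/ – V2 /u/: /fn/ splits as /f/ + /n/ (/n/ is the longest suffix that is a licit onset).
V2 /u/ – V3 /o/: /nk/; trying suffixes from longest down, /k/ is the first permitted one, so coda /n/ | onset /k/.
V3 /o/ – V4 /e/: /nkj/; trying suffixes from longest down, /kj/ is the first permitted one, so coda /n/ | onset /kj/.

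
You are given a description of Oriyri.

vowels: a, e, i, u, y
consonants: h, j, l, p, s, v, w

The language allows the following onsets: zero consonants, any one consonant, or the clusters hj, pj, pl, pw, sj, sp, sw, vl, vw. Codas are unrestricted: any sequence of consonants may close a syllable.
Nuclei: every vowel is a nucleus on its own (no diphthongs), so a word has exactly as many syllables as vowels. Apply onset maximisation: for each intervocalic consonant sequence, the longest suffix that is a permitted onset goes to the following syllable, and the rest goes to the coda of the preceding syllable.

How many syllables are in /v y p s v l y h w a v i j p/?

4

Vowels present: y, y, a, i; each is a nucleus, giving 4 syllables.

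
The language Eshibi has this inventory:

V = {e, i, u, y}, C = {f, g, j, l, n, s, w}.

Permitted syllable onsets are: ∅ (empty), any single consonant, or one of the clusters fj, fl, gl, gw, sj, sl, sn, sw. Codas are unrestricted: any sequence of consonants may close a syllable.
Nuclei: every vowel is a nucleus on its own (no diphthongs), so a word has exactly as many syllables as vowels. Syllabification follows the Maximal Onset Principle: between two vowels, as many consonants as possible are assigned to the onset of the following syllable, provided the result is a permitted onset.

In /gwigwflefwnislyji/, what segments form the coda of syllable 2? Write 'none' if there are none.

fw

Vowels present: i, e, i, y, i; each is a nucleus, giving 5 syllables.
σ1/σ2 boundary: cluster /gwfl/ — the longest permitted-onset suffix is /fl/; onset = /fl/, preceding coda = /gw/.
σ2/σ3 boundary: /fwn/ splits as /fw/ + /n/ (/n/ is the longest suffix that is a licit onset).
σ3/σ4 boundary: /sl/ is a licit onset in full, so it all attaches to the next syllable.
σ4/σ5 boundary: /j/ is a single consonant, so it becomes the next onset.
Putting it together: gwigw.flefw.ni.sly.ji.
Syllable 2 is /flefw/: onset /fl/, nucleus /e/, coda /fw/.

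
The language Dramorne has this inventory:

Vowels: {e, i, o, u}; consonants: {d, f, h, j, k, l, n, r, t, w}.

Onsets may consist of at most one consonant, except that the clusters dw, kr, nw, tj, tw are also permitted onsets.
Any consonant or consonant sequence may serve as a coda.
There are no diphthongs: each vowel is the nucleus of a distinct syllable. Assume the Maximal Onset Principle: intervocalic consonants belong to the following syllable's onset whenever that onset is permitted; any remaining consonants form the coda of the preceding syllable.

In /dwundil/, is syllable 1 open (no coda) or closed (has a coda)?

closed

Vowels present: u, i; each is a nucleus, giving 2 syllables.
/u…i/ gap (V1→V2): /nd/ splits as /n/ + /d/ (/d/ is the longest suffix that is a licit onset).
Putting it together: dwun.dil.
Syllable 1 is /dwun/ with coda /n/, so it is closed.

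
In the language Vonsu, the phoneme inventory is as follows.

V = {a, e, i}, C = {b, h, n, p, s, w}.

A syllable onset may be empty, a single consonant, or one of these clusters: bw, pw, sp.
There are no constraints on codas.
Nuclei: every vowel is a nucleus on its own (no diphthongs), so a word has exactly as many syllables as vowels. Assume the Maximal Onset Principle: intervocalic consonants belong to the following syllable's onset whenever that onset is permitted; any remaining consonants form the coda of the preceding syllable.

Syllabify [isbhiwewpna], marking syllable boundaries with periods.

The vowels are i, i, e, a — 4 nuclei, so 4 syllables.
σ1/σ2 boundary: /sbh/; trying suffixes from longest down, /h/ is the first permitted one, so coda /sb/ | onset /h/.
σ2/σ3 boundary: /w/ is a single consonant, so it becomes the next onset.
σ3/σ4 boundary: /wpn/; trying suffixes from longest down, /n/ is the first permitted one, so coda /wp/ | onset /n/.

isb.hi.wewp.na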